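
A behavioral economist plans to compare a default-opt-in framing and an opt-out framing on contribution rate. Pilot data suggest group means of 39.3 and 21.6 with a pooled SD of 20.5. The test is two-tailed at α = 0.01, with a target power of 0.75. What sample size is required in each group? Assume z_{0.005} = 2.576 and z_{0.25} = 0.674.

n = 29 per group

Cohen's d = |M₁ − M₂| / SD_pooled = |39.3 − 21.6| / 20.5 = 17.7 / 20.5 = 0.863.
For two independent groups with equal n: n = 2·((z_{α/2} + z_β) / d)².
z_{α/2} + z_β = 2.576 + 0.674 = 3.250.
n = 2 × (3.250 / 0.863)² = 2 × 3.766² = 2 × 14.18 = 28.4.
Round up to the next whole participant.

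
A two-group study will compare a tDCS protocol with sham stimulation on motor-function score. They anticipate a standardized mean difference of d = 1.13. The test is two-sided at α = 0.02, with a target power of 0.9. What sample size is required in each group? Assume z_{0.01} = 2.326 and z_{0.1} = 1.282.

For two independent groups with equal n: n = 2·((z_{α/2} + z_β) / d)².
z_{α/2} + z_β = 2.326 + 1.282 = 3.608.
n = 2 × (3.608 / 1.13)² = 2 × 3.193² = 2 × 10.19 = 20.4.
Round up to the next whole participant.

n = 21 per group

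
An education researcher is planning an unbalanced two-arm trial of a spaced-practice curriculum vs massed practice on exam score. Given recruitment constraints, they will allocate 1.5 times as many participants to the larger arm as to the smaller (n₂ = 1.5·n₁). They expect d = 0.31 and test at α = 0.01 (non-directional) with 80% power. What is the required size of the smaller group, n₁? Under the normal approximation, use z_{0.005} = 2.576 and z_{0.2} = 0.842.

n₁ = 203

With allocation ratio k = n₂/n₁ = 1.5, Var(x̄₁−x̄₂) = σ²(1/n₁ + 1/(k·n₁)) = σ²·(k+1)/(k·n₁).
So n₁ = (1 + 1/k)·((z_{α/2} + z_β)/d)² = 1.667 × (3.418/0.31)².
n₁ = 1.667 × 121.57 = 202.6.
Round up: n₁ = 203, giving n₂ = ⌈1.5 × 203⌉ = ⌈304.5⌉ = 305.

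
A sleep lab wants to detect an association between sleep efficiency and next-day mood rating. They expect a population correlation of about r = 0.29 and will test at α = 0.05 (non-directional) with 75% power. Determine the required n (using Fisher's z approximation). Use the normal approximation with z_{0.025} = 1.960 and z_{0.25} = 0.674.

n = 81

Fisher's z: C = ½·ln((1+r)/(1−r)) = ½·ln(1.8169) = 0.2986.
n = ((z_{α/2} + z_β)/C)² + 3.
(1.960 + 0.674) / 0.2986 = 2.634 / 0.2986 = 8.821.
n = 8.821² + 3 = 77.81 + 3 = 80.8.
Round up.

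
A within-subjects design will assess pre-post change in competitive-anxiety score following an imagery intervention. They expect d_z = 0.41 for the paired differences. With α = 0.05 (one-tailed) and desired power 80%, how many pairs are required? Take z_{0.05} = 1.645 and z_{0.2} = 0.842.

n = 37 pairs

For a paired (one-sample on differences) test: n = ((z_{α} + z_β) / d)².
z_{α} + z_β = 1.645 + 0.842 = 2.487.
n = (2.487 / 0.41)² = 6.066² = 36.79.
Round up.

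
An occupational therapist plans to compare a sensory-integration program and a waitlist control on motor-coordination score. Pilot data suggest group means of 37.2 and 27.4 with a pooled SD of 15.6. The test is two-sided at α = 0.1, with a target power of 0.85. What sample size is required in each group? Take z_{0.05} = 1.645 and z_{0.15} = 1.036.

n = 37 per group

Cohen's d = |M₁ − M₂| / SD_pooled = |37.2 − 27.4| / 15.6 = 9.8 / 15.6 = 0.628.
For two independent groups with equal n: n = 2·((z_{α/2} + z_β) / d)².
z_{α/2} + z_β = 1.645 + 1.036 = 2.681.
n = 2 × (2.681 / 0.628)² = 2 × 4.269² = 2 × 18.23 = 36.5.
Round up to the next whole participant.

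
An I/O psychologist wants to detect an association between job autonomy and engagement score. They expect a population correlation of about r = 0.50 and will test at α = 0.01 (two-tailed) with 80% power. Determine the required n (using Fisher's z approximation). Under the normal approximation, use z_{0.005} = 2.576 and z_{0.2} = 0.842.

Fisher's z: C = ½·ln((1+r)/(1−r)) = ½·ln(3.0000) = 0.5493.
n = ((z_{α/2} + z_β)/C)² + 3.
(2.576 + 0.842) / 0.5493 = 3.418 / 0.5493 = 6.222.
n = 6.222² + 3 = 38.72 + 3 = 41.7.
Round up.

n = 42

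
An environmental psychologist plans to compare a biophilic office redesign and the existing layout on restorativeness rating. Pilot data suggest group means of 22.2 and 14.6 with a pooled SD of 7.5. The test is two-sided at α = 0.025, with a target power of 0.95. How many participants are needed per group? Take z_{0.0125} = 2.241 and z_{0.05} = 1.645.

Cohen's d = |M₁ − M₂| / SD_pooled = |22.2 − 14.6| / 7.5 = 7.6 / 7.5 = 1.013.
For two independent groups with equal n: n = 2·((z_{α/2} + z_β) / d)².
z_{α/2} + z_β = 2.241 + 1.645 = 3.886.
n = 2 × (3.886 / 1.013)² = 2 × 3.836² = 2 × 14.72 = 29.4.
Round up to the next whole participant.

n = 30 per group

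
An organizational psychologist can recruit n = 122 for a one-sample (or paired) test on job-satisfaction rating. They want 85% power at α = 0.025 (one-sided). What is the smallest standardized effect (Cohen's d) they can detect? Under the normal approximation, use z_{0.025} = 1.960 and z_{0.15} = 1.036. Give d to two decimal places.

d_min ≈ 0.27

For a single sample (or paired design) of n = 122: d_min = (z_{α} + z_β)/√n.
z-sum = 1.960 + 1.036 = 2.996.
d_min = 2.996 / √122 = 2.996 / 11.045 = 0.271.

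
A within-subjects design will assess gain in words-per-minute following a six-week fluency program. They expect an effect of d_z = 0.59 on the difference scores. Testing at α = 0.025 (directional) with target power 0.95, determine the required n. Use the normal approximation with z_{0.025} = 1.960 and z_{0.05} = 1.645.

n = 38 pairs

For a paired (one-sample on differences) test: n = ((z_{α} + z_β) / d)².
z_{α} + z_β = 1.960 + 1.645 = 3.605.
n = (3.605 / 0.59)² = 6.110² = 37.33.
Round up.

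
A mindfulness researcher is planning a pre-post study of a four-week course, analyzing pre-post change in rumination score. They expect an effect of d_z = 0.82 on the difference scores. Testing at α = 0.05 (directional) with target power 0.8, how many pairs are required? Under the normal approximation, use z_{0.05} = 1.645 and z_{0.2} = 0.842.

n = 10 pairs

For a paired (one-sample on differences) test: n = ((z_{α} + z_β) / d)².
z_{α} + z_β = 1.645 + 0.842 = 2.487.
n = (2.487 / 0.82)² = 3.033² = 9.20.
Round up.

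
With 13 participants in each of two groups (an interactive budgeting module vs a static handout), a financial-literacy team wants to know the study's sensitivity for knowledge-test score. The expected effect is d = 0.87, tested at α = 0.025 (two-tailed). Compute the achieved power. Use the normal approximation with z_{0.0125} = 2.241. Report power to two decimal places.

power ≈ 0.49

For two equal groups, power = Φ(d·√(n/2) − z_{α/2}).
d·√(n/2) = 0.87 × √(13/2) = 0.87 × 2.550 = 2.218.
z_β = 2.218 − 2.241 = -0.023.
Power = Φ(-0.023) = 0.491.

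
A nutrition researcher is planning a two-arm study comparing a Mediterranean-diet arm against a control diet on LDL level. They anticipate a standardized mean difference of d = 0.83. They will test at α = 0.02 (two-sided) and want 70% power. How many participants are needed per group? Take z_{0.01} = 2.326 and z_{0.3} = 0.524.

For two independent groups with equal n: n = 2·((z_{α/2} + z_β) / d)².
z_{α/2} + z_β = 2.326 + 0.524 = 2.850.
n = 2 × (2.850 / 0.83)² = 2 × 3.434² = 2 × 11.79 = 23.6.
Round up to the next whole participant.

n = 24 per group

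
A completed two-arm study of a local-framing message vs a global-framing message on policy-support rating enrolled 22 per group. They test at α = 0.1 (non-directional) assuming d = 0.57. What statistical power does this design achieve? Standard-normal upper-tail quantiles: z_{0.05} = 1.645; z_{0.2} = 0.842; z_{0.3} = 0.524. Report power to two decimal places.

power ≈ 0.60

For two equal groups, power = Φ(d·√(n/2) − z_{α/2}).
d·√(n/2) = 0.57 × √(22/2) = 0.57 × 3.317 = 1.890.
z_β = 1.890 − 1.645 = 0.245.
Power = Φ(0.245) = 0.597.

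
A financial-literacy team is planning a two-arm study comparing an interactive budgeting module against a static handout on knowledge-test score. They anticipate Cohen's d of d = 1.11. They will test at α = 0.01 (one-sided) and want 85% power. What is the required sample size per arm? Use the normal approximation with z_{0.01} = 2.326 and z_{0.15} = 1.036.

n = 19 per group

For two independent groups with equal n: n = 2·((z_{α} + z_β) / d)².
z_{α} + z_β = 2.326 + 1.036 = 3.362.
n = 2 × (3.362 / 1.11)² = 2 × 3.029² = 2 × 9.17 = 18.3.
Round up to the next whole participant.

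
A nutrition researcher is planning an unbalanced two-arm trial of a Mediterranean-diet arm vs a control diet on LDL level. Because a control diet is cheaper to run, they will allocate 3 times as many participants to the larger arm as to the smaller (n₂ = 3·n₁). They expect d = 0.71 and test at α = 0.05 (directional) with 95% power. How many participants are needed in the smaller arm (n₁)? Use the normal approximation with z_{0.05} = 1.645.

With allocation ratio k = n₂/n₁ = 3, Var(x̄₁−x̄₂) = σ²(1/n₁ + 1/(k·n₁)) = σ²·(k+1)/(k·n₁).
So n₁ = (1 + 1/k)·((z_{α} + z_β)/d)² = 1.333 × (3.290/0.71)².
n₁ = 1.333 × 21.47 = 28.6.
Round up: n₁ = 29, giving n₂ = 3 × 29 = 87.

n₁ = 29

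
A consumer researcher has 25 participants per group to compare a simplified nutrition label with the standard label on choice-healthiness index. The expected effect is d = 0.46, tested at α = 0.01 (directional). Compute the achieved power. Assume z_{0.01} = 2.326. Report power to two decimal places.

power ≈ 0.24

For two equal groups, power = Φ(d·√(n/2) − z_{α}).
d·√(n/2) = 0.46 × √(25/2) = 0.46 × 3.536 = 1.626.
z_β = 1.626 − 2.326 = -0.700.
Power = Φ(-0.700) = 0.242.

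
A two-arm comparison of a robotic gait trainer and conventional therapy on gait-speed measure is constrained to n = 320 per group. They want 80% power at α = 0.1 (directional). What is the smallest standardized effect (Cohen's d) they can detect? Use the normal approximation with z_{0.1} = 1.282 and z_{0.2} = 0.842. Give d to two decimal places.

For two independent groups of n = 320 each: d_min = (z_{α} + z_β)·√(2/n).
z-sum = 1.282 + 0.842 = 2.124.
d_min = 2.124 × √(2/320) = 2.124 × 0.0791 = 0.168.

d_min ≈ 0.17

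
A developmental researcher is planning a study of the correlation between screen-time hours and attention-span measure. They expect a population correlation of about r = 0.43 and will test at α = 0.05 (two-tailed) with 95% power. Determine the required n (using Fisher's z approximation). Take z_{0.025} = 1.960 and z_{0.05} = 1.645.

Fisher's z: C = ½·ln((1+r)/(1−r)) = ½·ln(2.5088) = 0.4599.
n = ((z_{α/2} + z_β)/C)² + 3.
(1.960 + 1.645) / 0.4599 = 3.605 / 0.4599 = 7.839.
n = 7.839² + 3 = 61.44 + 3 = 64.4.
Round up.

n = 65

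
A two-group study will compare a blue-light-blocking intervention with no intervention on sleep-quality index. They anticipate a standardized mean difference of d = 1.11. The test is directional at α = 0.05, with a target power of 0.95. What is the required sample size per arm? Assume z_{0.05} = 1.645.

n = 18 per group

For two independent groups with equal n: n = 2·((z_{α} + z_β) / d)².
z_{α} + z_β = 1.645 + 1.645 = 3.290.
n = 2 × (3.290 / 1.11)² = 2 × 2.964² = 2 × 8.79 = 17.6.
Round up to the next whole participant.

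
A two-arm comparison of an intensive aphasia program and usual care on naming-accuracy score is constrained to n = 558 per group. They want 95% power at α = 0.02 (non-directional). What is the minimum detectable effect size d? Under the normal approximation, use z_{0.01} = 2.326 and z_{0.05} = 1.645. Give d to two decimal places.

For two independent groups of n = 558 each: d_min = (z_{α/2} + z_β)·√(2/n).
z-sum = 2.326 + 1.645 = 3.971.
d_min = 3.971 × √(2/558) = 3.971 × 0.0599 = 0.238.

d_min ≈ 0.24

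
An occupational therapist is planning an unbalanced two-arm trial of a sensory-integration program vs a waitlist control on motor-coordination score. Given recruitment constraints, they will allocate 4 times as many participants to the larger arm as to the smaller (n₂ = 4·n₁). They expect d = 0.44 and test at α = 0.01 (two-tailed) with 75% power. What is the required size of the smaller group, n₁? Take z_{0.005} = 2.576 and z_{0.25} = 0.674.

With allocation ratio k = n₂/n₁ = 4, Var(x̄₁−x̄₂) = σ²(1/n₁ + 1/(k·n₁)) = σ²·(k+1)/(k·n₁).
So n₁ = (1 + 1/k)·((z_{α/2} + z_β)/d)² = 1.250 × (3.250/0.44)².
n₁ = 1.250 × 54.56 = 68.2.
Round up: n₁ = 69, giving n₂ = 4 × 69 = 276.

n₁ = 69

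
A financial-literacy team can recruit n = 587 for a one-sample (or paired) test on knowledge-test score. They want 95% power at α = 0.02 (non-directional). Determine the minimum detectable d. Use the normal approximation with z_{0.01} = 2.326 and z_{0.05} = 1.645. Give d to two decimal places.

d_min ≈ 0.16

For a single sample (or paired design) of n = 587: d_min = (z_{α/2} + z_β)/√n.
z-sum = 2.326 + 1.645 = 3.971.
d_min = 3.971 / √587 = 3.971 / 24.228 = 0.164.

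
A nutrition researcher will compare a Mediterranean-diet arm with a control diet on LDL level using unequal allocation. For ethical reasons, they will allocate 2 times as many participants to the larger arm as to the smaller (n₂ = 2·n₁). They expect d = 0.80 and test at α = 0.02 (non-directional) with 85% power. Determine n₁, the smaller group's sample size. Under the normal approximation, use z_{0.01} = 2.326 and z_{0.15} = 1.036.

n₁ = 27

With allocation ratio k = n₂/n₁ = 2, Var(x̄₁−x̄₂) = σ²(1/n₁ + 1/(k·n₁)) = σ²·(k+1)/(k·n₁).
So n₁ = (1 + 1/k)·((z_{α/2} + z_β)/d)² = 1.500 × (3.362/0.80)².
n₁ = 1.500 × 17.66 = 26.5.
Round up: n₁ = 27, giving n₂ = 2 × 27 = 54.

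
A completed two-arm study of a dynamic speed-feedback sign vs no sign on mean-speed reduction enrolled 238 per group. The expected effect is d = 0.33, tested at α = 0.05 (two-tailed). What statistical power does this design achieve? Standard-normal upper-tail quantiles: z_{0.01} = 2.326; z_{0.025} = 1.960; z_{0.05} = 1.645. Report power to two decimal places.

power ≈ 0.95

For two equal groups, power = Φ(d·√(n/2) − z_{α/2}).
d·√(n/2) = 0.33 × √(238/2) = 0.33 × 10.909 = 3.600.
z_β = 3.600 − 1.960 = 1.640.
Power = Φ(1.640) = 0.949.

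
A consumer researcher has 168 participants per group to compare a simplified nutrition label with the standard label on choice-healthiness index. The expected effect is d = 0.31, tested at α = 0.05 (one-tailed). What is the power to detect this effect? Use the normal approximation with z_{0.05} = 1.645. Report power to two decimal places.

For two equal groups, power = Φ(d·√(n/2) − z_{α}).
d·√(n/2) = 0.31 × √(168/2) = 0.31 × 9.165 = 2.841.
z_β = 2.841 − 1.645 = 1.196.
Power = Φ(1.196) = 0.884.

power ≈ 0.88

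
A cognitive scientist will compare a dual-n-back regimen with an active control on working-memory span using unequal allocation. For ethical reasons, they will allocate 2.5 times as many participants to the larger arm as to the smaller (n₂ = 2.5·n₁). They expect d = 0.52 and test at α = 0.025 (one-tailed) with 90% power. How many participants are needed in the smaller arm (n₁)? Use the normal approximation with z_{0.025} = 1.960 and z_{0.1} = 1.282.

n₁ = 55

With allocation ratio k = n₂/n₁ = 2.5, Var(x̄₁−x̄₂) = σ²(1/n₁ + 1/(k·n₁)) = σ²·(k+1)/(k·n₁).
So n₁ = (1 + 1/k)·((z_{α} + z_β)/d)² = 1.400 × (3.242/0.52)².
n₁ = 1.400 × 38.87 = 54.4.
Round up: n₁ = 55, giving n₂ = ⌈2.5 × 55⌉ = ⌈137.5⌉ = 138.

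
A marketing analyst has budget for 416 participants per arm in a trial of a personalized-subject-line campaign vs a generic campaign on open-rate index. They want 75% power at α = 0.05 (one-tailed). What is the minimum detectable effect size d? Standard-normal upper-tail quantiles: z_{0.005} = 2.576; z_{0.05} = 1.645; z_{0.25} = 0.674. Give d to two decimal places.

d_min ≈ 0.16

For two independent groups of n = 416 each: d_min = (z_{α} + z_β)·√(2/n).
z-sum = 1.645 + 0.674 = 2.319.
d_min = 2.319 × √(2/416) = 2.319 × 0.0693 = 0.161.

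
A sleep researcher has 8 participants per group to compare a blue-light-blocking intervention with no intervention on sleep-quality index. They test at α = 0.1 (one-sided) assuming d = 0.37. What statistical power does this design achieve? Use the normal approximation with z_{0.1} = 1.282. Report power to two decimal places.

For two equal groups, power = Φ(d·√(n/2) − z_{α}).
d·√(n/2) = 0.37 × √(8/2) = 0.37 × 2.000 = 0.740.
z_β = 0.740 − 1.282 = -0.542.
Power = Φ(-0.542) = 0.294.

power ≈ 0.29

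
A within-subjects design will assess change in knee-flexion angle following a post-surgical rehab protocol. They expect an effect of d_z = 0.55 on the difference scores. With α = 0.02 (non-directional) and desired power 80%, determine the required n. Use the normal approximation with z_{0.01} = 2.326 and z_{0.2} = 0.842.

For a paired (one-sample on differences) test: n = ((z_{α/2} + z_β) / d)².
z_{α/2} + z_β = 2.326 + 0.842 = 3.168.
n = (3.168 / 0.55)² = 5.760² = 33.18.
Round up.

n = 34 pairs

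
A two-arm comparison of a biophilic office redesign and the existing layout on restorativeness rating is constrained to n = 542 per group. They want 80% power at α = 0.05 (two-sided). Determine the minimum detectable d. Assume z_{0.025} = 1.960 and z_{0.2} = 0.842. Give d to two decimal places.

d_min ≈ 0.17

For two independent groups of n = 542 each: d_min = (z_{α/2} + z_β)·√(2/n).
z-sum = 1.960 + 0.842 = 2.802.
d_min = 2.802 × √(2/542) = 2.802 × 0.0607 = 0.170.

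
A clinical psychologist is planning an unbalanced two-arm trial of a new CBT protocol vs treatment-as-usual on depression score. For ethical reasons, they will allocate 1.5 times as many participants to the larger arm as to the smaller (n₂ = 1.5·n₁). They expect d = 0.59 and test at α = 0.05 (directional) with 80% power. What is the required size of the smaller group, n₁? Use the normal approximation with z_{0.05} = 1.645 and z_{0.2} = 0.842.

With allocation ratio k = n₂/n₁ = 1.5, Var(x̄₁−x̄₂) = σ²(1/n₁ + 1/(k·n₁)) = σ²·(k+1)/(k·n₁).
So n₁ = (1 + 1/k)·((z_{α} + z_β)/d)² = 1.667 × (2.487/0.59)².
n₁ = 1.667 × 17.77 = 29.6.
Round up: n₁ = 30, giving n₂ = 1.5 × 30 = 45.

n₁ = 30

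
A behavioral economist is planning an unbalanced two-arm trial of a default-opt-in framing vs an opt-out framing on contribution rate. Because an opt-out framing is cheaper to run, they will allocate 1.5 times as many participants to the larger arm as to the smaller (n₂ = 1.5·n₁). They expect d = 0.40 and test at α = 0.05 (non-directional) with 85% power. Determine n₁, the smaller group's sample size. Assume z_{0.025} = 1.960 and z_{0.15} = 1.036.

With allocation ratio k = n₂/n₁ = 1.5, Var(x̄₁−x̄₂) = σ²(1/n₁ + 1/(k·n₁)) = σ²·(k+1)/(k·n₁).
So n₁ = (1 + 1/k)·((z_{α/2} + z_β)/d)² = 1.667 × (2.996/0.40)².
n₁ = 1.667 × 56.10 = 93.5.
Round up: n₁ = 94, giving n₂ = 1.5 × 94 = 141.

n₁ = 94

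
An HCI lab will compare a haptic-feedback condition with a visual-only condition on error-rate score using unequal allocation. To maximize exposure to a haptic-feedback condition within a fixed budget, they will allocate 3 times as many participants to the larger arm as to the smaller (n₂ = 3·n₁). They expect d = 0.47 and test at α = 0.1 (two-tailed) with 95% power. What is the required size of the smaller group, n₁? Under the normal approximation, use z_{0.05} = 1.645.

With allocation ratio k = n₂/n₁ = 3, Var(x̄₁−x̄₂) = σ²(1/n₁ + 1/(k·n₁)) = σ²·(k+1)/(k·n₁).
So n₁ = (1 + 1/k)·((z_{α/2} + z_β)/d)² = 1.333 × (3.290/0.47)².
n₁ = 1.333 × 49.00 = 65.3.
Round up: n₁ = 66, giving n₂ = 3 × 66 = 198.

n₁ = 66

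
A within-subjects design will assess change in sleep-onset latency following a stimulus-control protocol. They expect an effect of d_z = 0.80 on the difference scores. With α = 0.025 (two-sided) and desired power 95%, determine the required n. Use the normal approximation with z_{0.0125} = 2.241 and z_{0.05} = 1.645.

n = 24 pairs

For a paired (one-sample on differences) test: n = ((z_{α/2} + z_β) / d)².
z_{α/2} + z_β = 2.241 + 1.645 = 3.886.
n = (3.886 / 0.80)² = 4.857² = 23.60.
Round up.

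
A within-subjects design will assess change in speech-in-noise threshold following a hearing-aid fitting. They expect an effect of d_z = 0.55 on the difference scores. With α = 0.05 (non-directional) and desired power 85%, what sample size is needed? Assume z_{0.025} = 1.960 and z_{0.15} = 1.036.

n = 30 pairs

For a paired (one-sample on differences) test: n = ((z_{α/2} + z_β) / d)².
z_{α/2} + z_β = 1.960 + 1.036 = 2.996.
n = (2.996 / 0.55)² = 5.447² = 29.67.
Round up.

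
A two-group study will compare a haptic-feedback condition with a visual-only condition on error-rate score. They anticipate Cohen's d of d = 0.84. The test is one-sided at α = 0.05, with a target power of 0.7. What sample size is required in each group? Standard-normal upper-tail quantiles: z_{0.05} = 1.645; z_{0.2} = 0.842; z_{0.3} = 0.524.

For two independent groups with equal n: n = 2·((z_{α} + z_β) / d)².
z_{α} + z_β = 1.645 + 0.524 = 2.169.
n = 2 × (2.169 / 0.84)² = 2 × 2.582² = 2 × 6.67 = 13.3.
Round up to the next whole participant.

n = 14 per group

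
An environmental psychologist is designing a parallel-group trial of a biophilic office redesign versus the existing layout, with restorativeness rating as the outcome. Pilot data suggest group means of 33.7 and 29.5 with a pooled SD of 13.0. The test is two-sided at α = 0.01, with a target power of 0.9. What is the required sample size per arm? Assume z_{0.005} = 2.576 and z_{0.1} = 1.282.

Cohen's d = |M₁ − M₂| / SD_pooled = |33.7 − 29.5| / 13.0 = 4.2 / 13.0 = 0.323.
For two independent groups with equal n: n = 2·((z_{α/2} + z_β) / d)².
z_{α/2} + z_β = 2.576 + 1.282 = 3.858.
n = 2 × (3.858 / 0.323)² = 2 × 11.944² = 2 × 142.67 = 285.3.
Round up to the next whole participant.

n = 286 per group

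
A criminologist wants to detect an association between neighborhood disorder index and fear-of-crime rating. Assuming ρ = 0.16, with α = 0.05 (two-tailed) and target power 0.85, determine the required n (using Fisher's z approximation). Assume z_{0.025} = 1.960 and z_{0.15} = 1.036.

n = 348

Fisher's z: C = ½·ln((1+r)/(1−r)) = ½·ln(1.3810) = 0.1614.
n = ((z_{α/2} + z_β)/C)² + 3.
(1.960 + 1.036) / 0.1614 = 2.996 / 0.1614 = 18.563.
n = 18.563² + 3 = 344.57 + 3 = 347.6.
Round up.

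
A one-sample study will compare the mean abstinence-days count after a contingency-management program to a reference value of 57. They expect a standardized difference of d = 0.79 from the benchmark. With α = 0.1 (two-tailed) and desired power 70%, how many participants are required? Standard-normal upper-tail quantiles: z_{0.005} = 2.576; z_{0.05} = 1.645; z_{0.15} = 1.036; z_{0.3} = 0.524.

For a one-sample test: n = ((z_{α/2} + z_β) / d)².
z_{α/2} + z_β = 1.645 + 0.524 = 2.169.
n = (2.169 / 0.79)² = 2.746² = 7.54.
Round up.

n = 8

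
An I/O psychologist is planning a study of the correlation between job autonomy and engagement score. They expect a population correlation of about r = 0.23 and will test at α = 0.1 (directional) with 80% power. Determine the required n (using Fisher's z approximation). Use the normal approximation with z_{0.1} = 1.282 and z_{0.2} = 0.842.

Fisher's z: C = ½·ln((1+r)/(1−r)) = ½·ln(1.5974) = 0.2342.
n = ((z_{α} + z_β)/C)² + 3.
(1.282 + 0.842) / 0.2342 = 2.124 / 0.2342 = 9.069.
n = 9.069² + 3 = 82.25 + 3 = 85.2.
Round up.

n = 86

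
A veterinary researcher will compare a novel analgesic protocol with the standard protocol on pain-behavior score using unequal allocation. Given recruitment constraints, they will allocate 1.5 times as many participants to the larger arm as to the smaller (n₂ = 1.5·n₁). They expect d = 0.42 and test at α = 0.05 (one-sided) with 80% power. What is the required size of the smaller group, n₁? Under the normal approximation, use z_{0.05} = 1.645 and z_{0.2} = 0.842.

With allocation ratio k = n₂/n₁ = 1.5, Var(x̄₁−x̄₂) = σ²(1/n₁ + 1/(k·n₁)) = σ²·(k+1)/(k·n₁).
So n₁ = (1 + 1/k)·((z_{α} + z_β)/d)² = 1.667 × (2.487/0.42)².
n₁ = 1.667 × 35.06 = 58.4.
Round up: n₁ = 59, giving n₂ = ⌈1.5 × 59⌉ = ⌈88.5⌉ = 89.

n₁ = 59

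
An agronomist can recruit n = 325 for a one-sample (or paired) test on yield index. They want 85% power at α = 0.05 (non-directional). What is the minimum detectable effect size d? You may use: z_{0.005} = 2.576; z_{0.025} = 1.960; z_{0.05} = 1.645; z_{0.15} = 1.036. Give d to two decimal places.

For a single sample (or paired design) of n = 325: d_min = (z_{α/2} + z_β)/√n.
z-sum = 1.960 + 1.036 = 2.996.
d_min = 2.996 / √325 = 2.996 / 18.028 = 0.166.

d_min ≈ 0.17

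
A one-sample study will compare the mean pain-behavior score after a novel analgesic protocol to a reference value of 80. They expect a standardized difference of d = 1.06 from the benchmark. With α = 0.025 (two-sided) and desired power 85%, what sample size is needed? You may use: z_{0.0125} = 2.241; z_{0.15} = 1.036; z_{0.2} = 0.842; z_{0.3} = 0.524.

For a one-sample test: n = ((z_{α/2} + z_β) / d)².
z_{α/2} + z_β = 2.241 + 1.036 = 3.277.
n = (3.277 / 1.06)² = 3.092² = 9.56.
Round up.

n = 10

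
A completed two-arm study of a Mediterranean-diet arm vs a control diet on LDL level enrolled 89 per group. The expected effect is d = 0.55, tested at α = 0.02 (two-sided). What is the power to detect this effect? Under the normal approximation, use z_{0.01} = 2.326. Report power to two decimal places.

power ≈ 0.91

For two equal groups, power = Φ(d·√(n/2) − z_{α/2}).
d·√(n/2) = 0.55 × √(89/2) = 0.55 × 6.671 = 3.669.
z_β = 3.669 − 2.326 = 1.343.
Power = Φ(1.343) = 0.910.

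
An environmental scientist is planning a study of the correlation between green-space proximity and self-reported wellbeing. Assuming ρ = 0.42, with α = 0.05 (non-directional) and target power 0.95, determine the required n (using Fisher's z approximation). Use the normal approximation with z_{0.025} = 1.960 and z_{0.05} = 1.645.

Fisher's z: C = ½·ln((1+r)/(1−r)) = ½·ln(2.4483) = 0.4477.
n = ((z_{α/2} + z_β)/C)² + 3.
(1.960 + 1.645) / 0.4477 = 3.605 / 0.4477 = 8.052.
n = 8.052² + 3 = 64.84 + 3 = 67.8.
Round up.

n = 68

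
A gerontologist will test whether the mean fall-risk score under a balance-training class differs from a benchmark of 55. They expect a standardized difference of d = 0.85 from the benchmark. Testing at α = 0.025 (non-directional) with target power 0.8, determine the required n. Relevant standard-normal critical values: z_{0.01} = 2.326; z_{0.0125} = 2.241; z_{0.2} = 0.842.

For a one-sample test: n = ((z_{α/2} + z_β) / d)².
z_{α/2} + z_β = 2.241 + 0.842 = 3.083.
n = (3.083 / 0.85)² = 3.627² = 13.16.
Round up.

n = 14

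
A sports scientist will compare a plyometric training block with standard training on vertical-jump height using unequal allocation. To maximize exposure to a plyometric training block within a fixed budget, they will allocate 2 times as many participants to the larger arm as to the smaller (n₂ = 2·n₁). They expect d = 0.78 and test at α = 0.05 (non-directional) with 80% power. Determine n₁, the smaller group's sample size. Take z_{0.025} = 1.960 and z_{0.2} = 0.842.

With allocation ratio k = n₂/n₁ = 2, Var(x̄₁−x̄₂) = σ²(1/n₁ + 1/(k·n₁)) = σ²·(k+1)/(k·n₁).
So n₁ = (1 + 1/k)·((z_{α/2} + z_β)/d)² = 1.500 × (2.802/0.78)².
n₁ = 1.500 × 12.90 = 19.4.
Round up: n₁ = 20, giving n₂ = 2 × 20 = 40.

n₁ = 20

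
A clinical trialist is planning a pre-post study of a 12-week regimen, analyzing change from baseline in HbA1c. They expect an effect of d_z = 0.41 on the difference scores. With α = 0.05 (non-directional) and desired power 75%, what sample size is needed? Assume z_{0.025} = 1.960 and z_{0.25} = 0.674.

For a paired (one-sample on differences) test: n = ((z_{α/2} + z_β) / d)².
z_{α/2} + z_β = 1.960 + 0.674 = 2.634.
n = (2.634 / 0.41)² = 6.424² = 41.27.
Round up.

n = 42 pairs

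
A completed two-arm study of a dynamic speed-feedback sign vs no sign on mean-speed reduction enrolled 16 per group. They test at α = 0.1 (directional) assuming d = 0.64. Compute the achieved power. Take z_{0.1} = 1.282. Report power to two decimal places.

For two equal groups, power = Φ(d·√(n/2) − z_{α}).
d·√(n/2) = 0.64 × √(16/2) = 0.64 × 2.828 = 1.810.
z_β = 1.810 − 1.282 = 0.528.
Power = Φ(0.528) = 0.701.

power ≈ 0.70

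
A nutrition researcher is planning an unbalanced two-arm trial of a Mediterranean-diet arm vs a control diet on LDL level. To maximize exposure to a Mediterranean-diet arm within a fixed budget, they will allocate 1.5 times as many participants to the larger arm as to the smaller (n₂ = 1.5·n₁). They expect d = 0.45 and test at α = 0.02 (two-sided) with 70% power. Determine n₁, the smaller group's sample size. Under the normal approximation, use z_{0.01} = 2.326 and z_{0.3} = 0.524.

With allocation ratio k = n₂/n₁ = 1.5, Var(x̄₁−x̄₂) = σ²(1/n₁ + 1/(k·n₁)) = σ²·(k+1)/(k·n₁).
So n₁ = (1 + 1/k)·((z_{α/2} + z_β)/d)² = 1.667 × (2.850/0.45)².
n₁ = 1.667 × 40.11 = 66.9.
Round up: n₁ = 67, giving n₂ = ⌈1.5 × 67⌉ = ⌈100.5⌉ = 101.

n₁ = 67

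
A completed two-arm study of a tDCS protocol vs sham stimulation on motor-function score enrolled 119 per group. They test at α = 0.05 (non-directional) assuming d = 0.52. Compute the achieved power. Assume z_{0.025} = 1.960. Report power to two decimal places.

For two equal groups, power = Φ(d·√(n/2) − z_{α/2}).
d·√(n/2) = 0.52 × √(119/2) = 0.52 × 7.714 = 4.011.
z_β = 4.011 − 1.960 = 2.051.
Power = Φ(2.051) = 0.980.

power ≈ 0.98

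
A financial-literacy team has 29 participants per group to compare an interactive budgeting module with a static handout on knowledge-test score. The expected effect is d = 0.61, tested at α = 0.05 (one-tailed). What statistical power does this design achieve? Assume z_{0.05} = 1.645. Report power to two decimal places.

power ≈ 0.75

For two equal groups, power = Φ(d·√(n/2) − z_{α}).
d·√(n/2) = 0.61 × √(29/2) = 0.61 × 3.808 = 2.323.
z_β = 2.323 − 1.645 = 0.678.
Power = Φ(0.678) = 0.751.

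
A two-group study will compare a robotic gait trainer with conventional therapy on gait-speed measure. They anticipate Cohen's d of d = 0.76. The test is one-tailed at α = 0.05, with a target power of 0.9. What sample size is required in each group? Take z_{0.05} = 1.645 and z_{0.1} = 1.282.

n = 30 per group

For two independent groups with equal n: n = 2·((z_{α} + z_β) / d)².
z_{α} + z_β = 1.645 + 1.282 = 2.927.
n = 2 × (2.927 / 0.76)² = 2 × 3.851² = 2 × 14.83 = 29.7.
Round up to the next whole participant.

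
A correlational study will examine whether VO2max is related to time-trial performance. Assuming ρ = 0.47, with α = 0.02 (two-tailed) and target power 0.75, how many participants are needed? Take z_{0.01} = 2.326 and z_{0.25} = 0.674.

Fisher's z: C = ½·ln((1+r)/(1−r)) = ½·ln(2.7736) = 0.5101.
n = ((z_{α/2} + z_β)/C)² + 3.
(2.326 + 0.674) / 0.5101 = 3.000 / 0.5101 = 5.881.
n = 5.881² + 3 = 34.59 + 3 = 37.6.
Round up.

n = 38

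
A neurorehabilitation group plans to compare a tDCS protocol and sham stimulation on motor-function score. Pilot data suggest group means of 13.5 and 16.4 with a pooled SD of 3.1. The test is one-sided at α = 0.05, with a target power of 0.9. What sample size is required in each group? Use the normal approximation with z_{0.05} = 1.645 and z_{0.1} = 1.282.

Cohen's d = |M₁ − M₂| / SD_pooled = |13.5 − 16.4| / 3.1 = 2.9 / 3.1 = 0.935.
For two independent groups with equal n: n = 2·((z_{α} + z_β) / d)².
z_{α} + z_β = 1.645 + 1.282 = 2.927.
n = 2 × (2.927 / 0.935)² = 2 × 3.130² = 2 × 9.80 = 19.6.
Round up to the next whole participant.

n = 20 per group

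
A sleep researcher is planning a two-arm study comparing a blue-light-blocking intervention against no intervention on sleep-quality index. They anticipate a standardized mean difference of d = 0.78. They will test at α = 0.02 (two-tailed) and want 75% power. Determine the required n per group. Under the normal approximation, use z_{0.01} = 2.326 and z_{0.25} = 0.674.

n = 30 per group

For two independent groups with equal n: n = 2·((z_{α/2} + z_β) / d)².
z_{α/2} + z_β = 2.326 + 0.674 = 3.000.
n = 2 × (3.000 / 0.78)² = 2 × 3.846² = 2 × 14.79 = 29.6.
Round up to the next whole participant.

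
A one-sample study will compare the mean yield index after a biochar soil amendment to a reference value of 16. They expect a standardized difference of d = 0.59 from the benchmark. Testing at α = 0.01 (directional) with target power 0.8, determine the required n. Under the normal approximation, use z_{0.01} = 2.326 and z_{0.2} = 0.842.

For a one-sample test: n = ((z_{α} + z_β) / d)².
z_{α} + z_β = 2.326 + 0.842 = 3.168.
n = (3.168 / 0.59)² = 5.369² = 28.83.
Round up.

n = 29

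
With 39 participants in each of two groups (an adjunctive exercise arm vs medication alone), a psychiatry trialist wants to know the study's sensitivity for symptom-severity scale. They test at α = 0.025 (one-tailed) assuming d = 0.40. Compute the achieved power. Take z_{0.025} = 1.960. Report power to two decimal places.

power ≈ 0.42

For two equal groups, power = Φ(d·√(n/2) − z_{α}).
d·√(n/2) = 0.40 × √(39/2) = 0.40 × 4.416 = 1.766.
z_β = 1.766 − 1.960 = -0.194.
Power = Φ(-0.194) = 0.423.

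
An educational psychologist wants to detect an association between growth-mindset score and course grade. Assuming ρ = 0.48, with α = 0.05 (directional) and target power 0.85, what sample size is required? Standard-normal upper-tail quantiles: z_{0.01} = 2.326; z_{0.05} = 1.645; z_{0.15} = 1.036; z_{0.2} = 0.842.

n = 30

Fisher's z: C = ½·ln((1+r)/(1−r)) = ½·ln(2.8462) = 0.5230.
n = ((z_{α} + z_β)/C)² + 3.
(1.645 + 1.036) / 0.5230 = 2.681 / 0.5230 = 5.126.
n = 5.126² + 3 = 26.28 + 3 = 29.3.
Round up.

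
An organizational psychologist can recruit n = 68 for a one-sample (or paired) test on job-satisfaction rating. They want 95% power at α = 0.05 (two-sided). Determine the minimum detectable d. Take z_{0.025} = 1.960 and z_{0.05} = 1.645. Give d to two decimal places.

For a single sample (or paired design) of n = 68: d_min = (z_{α/2} + z_β)/√n.
z-sum = 1.960 + 1.645 = 3.605.
d_min = 3.605 / √68 = 3.605 / 8.246 = 0.437.

d_min ≈ 0.44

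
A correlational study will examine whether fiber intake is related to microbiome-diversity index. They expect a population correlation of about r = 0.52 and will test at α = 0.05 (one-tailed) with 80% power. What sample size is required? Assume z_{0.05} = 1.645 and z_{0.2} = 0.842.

n = 22

Fisher's z: C = ½·ln((1+r)/(1−r)) = ½·ln(3.1667) = 0.5763.
n = ((z_{α} + z_β)/C)² + 3.
(1.645 + 0.842) / 0.5763 = 2.487 / 0.5763 = 4.315.
n = 4.315² + 3 = 18.62 + 3 = 21.6.
Round up.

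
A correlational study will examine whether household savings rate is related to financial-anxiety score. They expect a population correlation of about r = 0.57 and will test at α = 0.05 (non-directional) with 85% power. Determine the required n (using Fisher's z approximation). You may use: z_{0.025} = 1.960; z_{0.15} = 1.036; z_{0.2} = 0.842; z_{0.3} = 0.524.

n = 25

Fisher's z: C = ½·ln((1+r)/(1−r)) = ½·ln(3.6512) = 0.6475.
n = ((z_{α/2} + z_β)/C)² + 3.
(1.960 + 1.036) / 0.6475 = 2.996 / 0.6475 = 4.627.
n = 4.627² + 3 = 21.41 + 3 = 24.4.
Round up.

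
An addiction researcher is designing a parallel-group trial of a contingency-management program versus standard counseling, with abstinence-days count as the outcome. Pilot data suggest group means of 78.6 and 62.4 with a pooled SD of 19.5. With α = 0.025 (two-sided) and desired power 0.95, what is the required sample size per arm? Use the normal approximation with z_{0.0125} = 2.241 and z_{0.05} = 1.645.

n = 44 per group

Cohen's d = |M₁ − M₂| / SD_pooled = |78.6 − 62.4| / 19.5 = 16.2 / 19.5 = 0.831.
For two independent groups with equal n: n = 2·((z_{α/2} + z_β) / d)².
z_{α/2} + z_β = 2.241 + 1.645 = 3.886.
n = 2 × (3.886 / 0.831)² = 2 × 4.676² = 2 × 21.87 = 43.7.
Round up to the next whole participant.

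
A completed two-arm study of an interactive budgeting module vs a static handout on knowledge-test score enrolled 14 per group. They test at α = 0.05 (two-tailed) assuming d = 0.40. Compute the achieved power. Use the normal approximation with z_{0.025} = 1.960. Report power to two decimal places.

power ≈ 0.18

For two equal groups, power = Φ(d·√(n/2) − z_{α/2}).
d·√(n/2) = 0.40 × √(14/2) = 0.40 × 2.646 = 1.058.
z_β = 1.058 − 1.960 = -0.902.
Power = Φ(-0.902) = 0.184.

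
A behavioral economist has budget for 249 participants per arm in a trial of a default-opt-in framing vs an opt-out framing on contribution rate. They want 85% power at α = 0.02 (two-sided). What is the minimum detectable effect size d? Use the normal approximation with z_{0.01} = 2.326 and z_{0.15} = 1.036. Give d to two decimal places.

For two independent groups of n = 249 each: d_min = (z_{α/2} + z_β)·√(2/n).
z-sum = 2.326 + 1.036 = 3.362.
d_min = 3.362 × √(2/249) = 3.362 × 0.0896 = 0.301.

d_min ≈ 0.30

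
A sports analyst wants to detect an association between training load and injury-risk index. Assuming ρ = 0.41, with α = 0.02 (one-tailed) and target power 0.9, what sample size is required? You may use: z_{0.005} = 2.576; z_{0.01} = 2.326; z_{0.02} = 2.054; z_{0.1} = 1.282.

n = 62

Fisher's z: C = ½·ln((1+r)/(1−r)) = ½·ln(2.3898) = 0.4356.
n = ((z_{α} + z_β)/C)² + 3.
(2.054 + 1.282) / 0.4356 = 3.336 / 0.4356 = 7.658.
n = 7.658² + 3 = 58.65 + 3 = 61.7.
Round up.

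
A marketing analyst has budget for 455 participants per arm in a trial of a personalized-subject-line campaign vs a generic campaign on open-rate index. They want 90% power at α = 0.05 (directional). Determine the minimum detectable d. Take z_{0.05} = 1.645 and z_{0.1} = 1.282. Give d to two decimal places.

d_min ≈ 0.19

For two independent groups of n = 455 each: d_min = (z_{α} + z_β)·√(2/n).
z-sum = 1.645 + 1.282 = 2.927.
d_min = 2.927 × √(2/455) = 2.927 × 0.0663 = 0.194.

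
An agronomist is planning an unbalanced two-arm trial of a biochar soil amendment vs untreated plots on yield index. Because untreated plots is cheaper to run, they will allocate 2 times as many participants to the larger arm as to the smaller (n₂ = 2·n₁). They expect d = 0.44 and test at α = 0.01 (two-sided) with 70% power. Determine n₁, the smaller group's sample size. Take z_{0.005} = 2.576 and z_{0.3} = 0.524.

With allocation ratio k = n₂/n₁ = 2, Var(x̄₁−x̄₂) = σ²(1/n₁ + 1/(k·n₁)) = σ²·(k+1)/(k·n₁).
So n₁ = (1 + 1/k)·((z_{α/2} + z_β)/d)² = 1.500 × (3.100/0.44)².
n₁ = 1.500 × 49.64 = 74.5.
Round up: n₁ = 75, giving n₂ = 2 × 75 = 150.

n₁ = 75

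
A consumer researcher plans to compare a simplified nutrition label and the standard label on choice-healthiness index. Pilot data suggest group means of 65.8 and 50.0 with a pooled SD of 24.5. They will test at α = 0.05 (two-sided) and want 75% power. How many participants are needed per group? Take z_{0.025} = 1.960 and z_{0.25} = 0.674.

Cohen's d = |M₁ − M₂| / SD_pooled = |65.8 − 50.0| / 24.5 = 15.8 / 24.5 = 0.645.
For two independent groups with equal n: n = 2·((z_{α/2} + z_β) / d)².
z_{α/2} + z_β = 1.960 + 0.674 = 2.634.
n = 2 × (2.634 / 0.645)² = 2 × 4.084² = 2 × 16.68 = 33.4.
Round up to the next whole participant.

n = 34 per group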